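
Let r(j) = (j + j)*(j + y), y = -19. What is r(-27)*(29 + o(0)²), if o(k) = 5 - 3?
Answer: 81972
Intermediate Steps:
o(k) = 2
r(j) = 2*j*(-19 + j) (r(j) = (j + j)*(j - 19) = (2*j)*(-19 + j) = 2*j*(-19 + j))
r(-27)*(29 + o(0)²) = (2*(-27)*(-19 - 27))*(29 + 2²) = (2*(-27)*(-46))*(29 + 4) = 2484*33 = 81972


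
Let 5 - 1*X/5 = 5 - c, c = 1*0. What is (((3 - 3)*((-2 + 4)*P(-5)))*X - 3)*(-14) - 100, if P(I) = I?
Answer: -58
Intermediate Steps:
c = 0
X = 0 (X = 25 - 5*(5 - 1*0) = 25 - 5*(5 + 0) = 25 - 5*5 = 25 - 25 = 0)
(((3 - 3)*((-2 + 4)*P(-5)))*X - 3)*(-14) - 100 = (((3 - 3)*((-2 + 4)*(-5)))*0 - 3)*(-14) - 100 = ((0*(2*(-5)))*0 - 3)*(-14) - 100 = ((0*(-10))*0 - 3)*(-14) - 100 = (0*0 - 3)*(-14) - 100 = (0 - 3)*(-14) - 100 = -3*(-14) - 100 = 42 - 100 = -58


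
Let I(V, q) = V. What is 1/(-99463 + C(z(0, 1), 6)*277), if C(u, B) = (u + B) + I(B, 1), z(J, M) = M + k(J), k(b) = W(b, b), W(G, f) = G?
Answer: -1/95862 ≈ -1.0432e-5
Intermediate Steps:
k(b) = b
z(J, M) = J + M (z(J, M) = M + J = J + M)
C(u, B) = u + 2*B (C(u, B) = (u + B) + B = (B + u) + B = u + 2*B)
1/(-99463 + C(z(0, 1), 6)*277) = 1/(-99463 + ((0 + 1) + 2*6)*277) = 1/(-99463 + (1 + 12)*277) = 1/(-99463 + 13*277) = 1/(-99463 + 3601) = 1/(-95862) = -1/95862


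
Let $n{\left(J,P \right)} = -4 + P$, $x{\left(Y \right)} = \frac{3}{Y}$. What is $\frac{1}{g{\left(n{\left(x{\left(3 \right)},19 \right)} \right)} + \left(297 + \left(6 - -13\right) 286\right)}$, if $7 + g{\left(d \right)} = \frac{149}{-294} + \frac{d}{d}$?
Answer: $\frac{294}{1683001} \approx 0.00017469$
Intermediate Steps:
$g{\left(d \right)} = - \frac{1913}{294}$ ($g{\left(d \right)} = -7 + \left(\frac{149}{-294} + \frac{d}{d}\right) = -7 + \left(149 \left(- \frac{1}{294}\right) + 1\right) = -7 + \left(- \frac{149}{294} + 1\right) = -7 + \frac{145}{294} = - \frac{1913}{294}$)
$\frac{1}{g{\left(n{\left(x{\left(3 \right)},19 \right)} \right)} + \left(297 + \left(6 - -13\right) 286\right)} = \frac{1}{- \frac{1913}{294} + \left(297 + \left(6 - -13\right) 286\right)} = \frac{1}{- \frac{1913}{294} + \left(297 + \left(6 + 13\right) 286\right)} = \frac{1}{- \frac{1913}{294} + \left(297 + 19 \cdot 286\right)} = \frac{1}{- \frac{1913}{294} + \left(297 + 5434\right)} = \frac{1}{- \frac{1913}{294} + 5731} = \frac{1}{\frac{1683001}{294}} = \frac{294}{1683001}$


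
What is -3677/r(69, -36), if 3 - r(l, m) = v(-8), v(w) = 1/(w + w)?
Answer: -58832/49 ≈ -1200.7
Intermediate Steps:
v(w) = 1/(2*w)
r(l, m) = 49/16 (r(l, m) = 3 - 1/(2*(-8)) = 3 - (-1)/(2*8) = 3 - 1*(-1/16) = 3 + 1/16 = 49/16)
-3677/r(69, -36) = -3677/49/16 = -3677*16/49 = -58832/49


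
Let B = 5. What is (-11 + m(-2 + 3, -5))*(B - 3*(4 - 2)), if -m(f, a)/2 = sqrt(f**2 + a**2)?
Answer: 11 + 2*sqrt(26) ≈ 21.198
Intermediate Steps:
m(f, a) = -2*sqrt(a**2 + f**2) (m(f, a) = -2*sqrt(f**2 + a**2) = -2*sqrt(a**2 + f**2))
(-11 + m(-2 + 3, -5))*(B - 3*(4 - 2)) = (-11 - 2*sqrt((-5)**2 + (-2 + 3)**2))*(5 - 3*(4 - 2)) = (-11 - 2*sqrt(25 + 1**2))*(5 - 3*2) = (-11 - 2*sqrt(25 + 1))*(5 - 1*6) = (-11 - 2*sqrt(26))*(5 - 6) = (-11 - 2*sqrt(26))*(-1) = 11 + 2*sqrt(26)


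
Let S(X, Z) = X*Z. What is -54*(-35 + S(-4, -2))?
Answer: 1458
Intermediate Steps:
-54*(-35 + S(-4, -2)) = -54*(-35 - 4*(-2)) = -54*(-35 + 8) = -54*(-27) = 1458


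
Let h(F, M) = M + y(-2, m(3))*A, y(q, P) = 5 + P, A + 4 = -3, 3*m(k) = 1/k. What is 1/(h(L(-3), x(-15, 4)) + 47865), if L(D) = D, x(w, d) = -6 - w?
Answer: 9/430544 ≈ 2.0904e-5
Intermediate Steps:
m(k) = 1/(3*k) (m(k) = (1/k)/3 = 1/(3*k))
A = -7 (A = -4 - 3 = -7)
h(F, M) = -322/9 + M (h(F, M) = M + (5 + (⅓)/3)*(-7) = M + (5 + (⅓)*(⅓))*(-7) = M + (5 + ⅑)*(-7) = M + (46/9)*(-7) = M - 322/9 = -322/9 + M)
1/(h(L(-3), x(-15, 4)) + 47865) = 1/((-322/9 + (-6 - 1*(-15))) + 47865) = 1/((-322/9 + (-6 + 15)) + 47865) = 1/((-322/9 + 9) + 47865) = 1/(-241/9 + 47865) = 1/(430544/9) = 9/430544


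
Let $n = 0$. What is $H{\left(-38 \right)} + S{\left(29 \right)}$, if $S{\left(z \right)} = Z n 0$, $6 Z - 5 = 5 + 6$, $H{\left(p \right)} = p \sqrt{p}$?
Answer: $- 38 i \sqrt{38} \approx - 234.25 i$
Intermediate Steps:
$H{\left(p \right)} = p^{\frac{3}{2}}$
$Z = \frac{8}{3}$ ($Z = \frac{5}{6} + \frac{5 + 6}{6} = \frac{5}{6} + \frac{1}{6} \cdot 11 = \frac{5}{6} + \frac{11}{6} = \frac{8}{3} \approx 2.6667$)
$S{\left(z \right)} = 0$ ($S{\left(z \right)} = \frac{8}{3} \cdot 0 \cdot 0 = 0 \cdot 0 = 0$)
$H{\left(-38 \right)} + S{\left(29 \right)} = \left(-38\right)^{\frac{3}{2}} + 0 = - 38 i \sqrt{38} + 0 = - 38 i \sqrt{38}$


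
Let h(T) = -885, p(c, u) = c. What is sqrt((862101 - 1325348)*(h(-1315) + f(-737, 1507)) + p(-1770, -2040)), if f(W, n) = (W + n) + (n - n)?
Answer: sqrt(53271635) ≈ 7298.7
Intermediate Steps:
f(W, n) = W + n (f(W, n) = (W + n) + 0 = W + n)
sqrt((862101 - 1325348)*(h(-1315) + f(-737, 1507)) + p(-1770, -2040)) = sqrt((862101 - 1325348)*(-885 + (-737 + 1507)) - 1770) = sqrt(-463247*(-885 + 770) - 1770) = sqrt(-463247*(-115) - 1770) = sqrt(53273405 - 1770) = sqrt(53271635)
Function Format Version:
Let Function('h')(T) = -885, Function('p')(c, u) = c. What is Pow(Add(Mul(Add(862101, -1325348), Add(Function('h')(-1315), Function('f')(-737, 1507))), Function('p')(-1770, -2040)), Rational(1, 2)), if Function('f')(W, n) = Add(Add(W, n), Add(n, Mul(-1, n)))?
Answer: Pow(53271635, Rational(1, 2)) ≈ 7298.7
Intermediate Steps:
Function('f')(W, n) = Add(W, n) (Function('f')(W, n) = Add(Add(W, n), 0) = Add(W, n))
Pow(Add(Mul(Add(862101, -1325348), Add(Function('h')(-1315), Function('f')(-737, 1507))), Function('p')(-1770, -2040)), Rational(1, 2)) = Pow(Add(Mul(Add(862101, -1325348), Add(-885, Add(-737, 1507))), -1770), Rational(1, 2)) = Pow(Add(Mul(-463247, Add(-885, 770)), -1770), Rational(1, 2)) = Pow(Add(Mul(-463247, -115), -1770), Rational(1, 2)) = Pow(Add(53273405, -1770), Rational(1, 2)) = Pow(53271635, Rational(1, 2))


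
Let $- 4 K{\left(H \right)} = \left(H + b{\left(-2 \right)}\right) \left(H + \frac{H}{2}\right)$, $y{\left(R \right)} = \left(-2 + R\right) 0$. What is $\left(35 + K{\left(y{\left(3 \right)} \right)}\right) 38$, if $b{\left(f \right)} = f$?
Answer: $1330$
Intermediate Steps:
$y{\left(R \right)} = 0$
$K{\left(H \right)} = - \frac{3 H \left(-2 + H\right)}{8}$ ($K{\left(H \right)} = - \frac{\left(H - 2\right) \left(H + \frac{H}{2}\right)}{4} = - \frac{\left(-2 + H\right) \left(H + H \frac{1}{2}\right)}{4} = - \frac{\left(-2 + H\right) \left(H + \frac{H}{2}\right)}{4} = - \frac{\left(-2 + H\right) \frac{3 H}{2}}{4} = - \frac{\frac{3}{2} H \left(-2 + H\right)}{4} = - \frac{3 H \left(-2 + H\right)}{8}$)
$\left(35 + K{\left(y{\left(3 \right)} \right)}\right) 38 = \left(35 + \frac{3}{8} \cdot 0 \left(2 - 0\right)\right) 38 = \left(35 + \frac{3}{8} \cdot 0 \left(2 + 0\right)\right) 38 = \left(35 + \frac{3}{8} \cdot 0 \cdot 2\right) 38 = \left(35 + 0\right) 38 = 35 \cdot 38 = 1330$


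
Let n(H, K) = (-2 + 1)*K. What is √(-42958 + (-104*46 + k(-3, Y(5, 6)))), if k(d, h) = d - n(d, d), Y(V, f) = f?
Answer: 2*I*√11937 ≈ 218.51*I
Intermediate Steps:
n(H, K) = -K
k(d, h) = 2*d (k(d, h) = d - (-1)*d = d + d = 2*d)
√(-42958 + (-104*46 + k(-3, Y(5, 6)))) = √(-42958 + (-104*46 + 2*(-3))) = √(-42958 + (-4784 - 6)) = √(-42958 - 4790) = √(-47748) = 2*I*√11937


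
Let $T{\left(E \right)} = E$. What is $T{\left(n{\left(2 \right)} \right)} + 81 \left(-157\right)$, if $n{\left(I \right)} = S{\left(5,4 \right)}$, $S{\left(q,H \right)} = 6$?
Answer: $-12711$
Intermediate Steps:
$n{\left(I \right)} = 6$
$T{\left(n{\left(2 \right)} \right)} + 81 \left(-157\right) = 6 + 81 \left(-157\right) = 6 - 12717 = -12711$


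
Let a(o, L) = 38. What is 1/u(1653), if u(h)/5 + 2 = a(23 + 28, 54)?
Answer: 1/180 ≈ 0.0055556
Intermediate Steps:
u(h) = 180 (u(h) = -10 + 5*38 = -10 + 190 = 180)
1/u(1653) = 1/180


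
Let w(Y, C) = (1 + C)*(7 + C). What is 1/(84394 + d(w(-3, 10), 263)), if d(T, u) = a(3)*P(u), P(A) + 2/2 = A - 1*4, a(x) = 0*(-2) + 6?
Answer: 1/85942 ≈ 1.1636e-5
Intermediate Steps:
a(x) = 6 (a(x) = 0 + 6 = 6)
P(A) = -5 + A (P(A) = -1 + (A - 1*4) = -1 + (A - 4) = -1 + (-4 + A) = -5 + A)
d(T, u) = -30 + 6*u (d(T, u) = 6*(-5 + u) = -30 + 6*u)
1/(84394 + d(w(-3, 10), 263)) = 1/(84394 + (-30 + 6*263)) = 1/(84394 + (-30 + 1578)) = 1/(84394 + 1548) = 1/85942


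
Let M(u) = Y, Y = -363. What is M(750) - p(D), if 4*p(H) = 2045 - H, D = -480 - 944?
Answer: -4921/4 ≈ -1230.3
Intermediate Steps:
D = -1424
M(u) = -363
p(H) = 2045/4 - H/4 (p(H) = (2045 - H)/4 = 2045/4 - H/4)
M(750) - p(D) = -363 - (2045/4 - ¼*(-1424)) = -363 - (2045/4 + 356) = -363 - 1*3469/4 = -363 - 3469/4 = -4921/4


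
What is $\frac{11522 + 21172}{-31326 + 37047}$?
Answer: $\frac{10898}{1907} \approx 5.7147$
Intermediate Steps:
$\frac{11522 + 21172}{-31326 + 37047} = \frac{32694}{5721} = 32694 \cdot \frac{1}{5721} = \frac{10898}{1907}$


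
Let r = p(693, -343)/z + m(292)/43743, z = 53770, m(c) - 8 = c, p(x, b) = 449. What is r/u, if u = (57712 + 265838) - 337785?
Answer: -3974623/3720176655650 ≈ -1.0684e-6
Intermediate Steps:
m(c) = 8 + c
u = -14235 (u = 323550 - 337785 = -14235)
r = 11923869/784020370 (r = 449/53770 + (8 + 292)/43743 = 449*(1/53770) + 300*(1/43743) = 449/53770 + 100/14581 = 11923869/784020370 ≈ 0.015209)
r/u = (11923869/784020370)/(-14235) = (11923869/784020370)*(-1/14235) = -3974623/3720176655650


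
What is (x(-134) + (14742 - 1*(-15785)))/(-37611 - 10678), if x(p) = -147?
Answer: -30380/48289 ≈ -0.62913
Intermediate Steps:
(x(-134) + (14742 - 1*(-15785)))/(-37611 - 10678) = (-147 + (14742 - 1*(-15785)))/(-37611 - 10678) = (-147 + (14742 + 15785))/(-48289) = (-147 + 30527)*(-1/48289) = 30380*(-1/48289) = -30380/48289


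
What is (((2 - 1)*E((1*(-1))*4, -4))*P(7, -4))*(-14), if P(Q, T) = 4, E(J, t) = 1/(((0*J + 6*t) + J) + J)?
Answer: 7/4 ≈ 1.7500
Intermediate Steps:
E(J, t) = 1/(2*J + 6*t) (E(J, t) = 1/(((0 + 6*t) + J) + J) = 1/((6*t + J) + J) = 1/((J + 6*t) + J) = 1/(2*J + 6*t))
(((2 - 1)*E((1*(-1))*4, -4))*P(7, -4))*(-14) = (((2 - 1)*(1/(2*((1*(-1))*4 + 3*(-4)))))*4)*(-14) = ((1*(1/(2*(-1*4 - 12))))*4)*(-14) = ((1*(1/(2*(-4 - 12))))*4)*(-14) = ((1*((1/2)/(-16)))*4)*(-14) = ((1*((1/2)*(-1/16)))*4)*(-14) = ((1*(-1/32))*4)*(-14) = -1/32*4*(-14) = -1/8*(-14) = 7/4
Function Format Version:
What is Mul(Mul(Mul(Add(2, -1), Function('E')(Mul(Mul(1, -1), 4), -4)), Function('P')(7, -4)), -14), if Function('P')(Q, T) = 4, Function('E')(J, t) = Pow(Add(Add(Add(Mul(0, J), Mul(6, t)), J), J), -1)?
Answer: Rational(7, 4) ≈ 1.7500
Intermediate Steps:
Function('E')(J, t) = Pow(Add(Mul(2, J), Mul(6, t)), -1) (Function('E')(J, t) = Pow(Add(Add(Add(0, Mul(6, t)), J), J), -1) = Pow(Add(Add(Mul(6, t), J), J), -1) = Pow(Add(Add(J, Mul(6, t)), J), -1) = Pow(Add(Mul(2, J), Mul(6, t)), -1))
Mul(Mul(Mul(Add(2, -1), Function('E')(Mul(Mul(1, -1), 4), -4)), Function('P')(7, -4)), -14) = Mul(Mul(Mul(Add(2, -1), Mul(Rational(1, 2), Pow(Add(Mul(Mul(1, -1), 4), Mul(3, -4)), -1))), 4), -14) = Mul(Mul(Mul(1, Mul(Rational(1, 2), Pow(Add(Mul(-1, 4), -12), -1))), 4), -14) = Mul(Mul(Mul(1, Mul(Rational(1, 2), Pow(Add(-4, -12), -1))), 4), -14) = Mul(Mul(Mul(1, Mul(Rational(1, 2), Pow(-16, -1))), 4), -14) = Mul(Mul(Mul(1, Mul(Rational(1, 2), Rational(-1, 16))), 4), -14) = Mul(Mul(Mul(1, Rational(-1, 32)), 4), -14) = Mul(Mul(Rational(-1, 32), 4), -14) = Mul(Rational(-1, 8), -14) = Rational(7, 4)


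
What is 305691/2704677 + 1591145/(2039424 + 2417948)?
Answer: 1888703929739/4018583842948 ≈ 0.46999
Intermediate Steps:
305691/2704677 + 1591145/(2039424 + 2417948) = 305691*(1/2704677) + 1591145/4457372 = 101897/901559 + 1591145*(1/4457372) = 101897/901559 + 1591145/4457372 = 1888703929739/4018583842948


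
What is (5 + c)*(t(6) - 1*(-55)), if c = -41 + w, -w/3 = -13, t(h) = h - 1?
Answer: 180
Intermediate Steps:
t(h) = -1 + h
w = 39 (w = -3*(-13) = 39)
c = -2 (c = -41 + 39 = -2)
(5 + c)*(t(6) - 1*(-55)) = (5 - 2)*((-1 + 6) - 1*(-55)) = 3*(5 + 55) = 3*60 = 180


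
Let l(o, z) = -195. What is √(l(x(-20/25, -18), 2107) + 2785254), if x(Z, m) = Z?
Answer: 3*√309451 ≈ 1668.8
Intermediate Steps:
√(l(x(-20/25, -18), 2107) + 2785254) = √(-195 + 2785254) = √2785059 = 3*√309451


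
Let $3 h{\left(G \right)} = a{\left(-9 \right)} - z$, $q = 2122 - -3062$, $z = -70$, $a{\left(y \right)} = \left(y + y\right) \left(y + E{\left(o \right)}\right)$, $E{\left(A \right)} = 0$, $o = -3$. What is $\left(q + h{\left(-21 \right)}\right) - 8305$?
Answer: $- \frac{9131}{3} \approx -3043.7$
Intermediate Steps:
$a{\left(y \right)} = 2 y^{2}$ ($a{\left(y \right)} = \left(y + y\right) \left(y + 0\right) = 2 y y = 2 y^{2}$)
$q = 5184$ ($q = 2122 + 3062 = 5184$)
$h{\left(G \right)} = \frac{232}{3}$ ($h{\left(G \right)} = \frac{2 \left(-9\right)^{2} - -70}{3} = \frac{2 \cdot 81 + 70}{3} = \frac{162 + 70}{3} = \frac{1}{3} \cdot 232 = \frac{232}{3}$)
$\left(q + h{\left(-21 \right)}\right) - 8305 = \left(5184 + \frac{232}{3}\right) - 8305 = \frac{15784}{3} + \left(-10056 + 1751\right) = \frac{15784}{3} - 8305 = - \frac{9131}{3}$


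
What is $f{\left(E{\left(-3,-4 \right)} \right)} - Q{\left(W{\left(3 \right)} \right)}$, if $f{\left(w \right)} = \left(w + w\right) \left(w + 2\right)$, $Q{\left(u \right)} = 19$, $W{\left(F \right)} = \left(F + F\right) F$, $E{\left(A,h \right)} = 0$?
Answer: $-19$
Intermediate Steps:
$W{\left(F \right)} = 2 F^{2}$ ($W{\left(F \right)} = 2 F F = 2 F^{2}$)
$f{\left(w \right)} = 2 w \left(2 + w\right)$
$f{\left(E{\left(-3,-4 \right)} \right)} - Q{\left(W{\left(3 \right)} \right)} = 2 \cdot 0 \left(2 + 0\right) - 19 = 2 \cdot 0 \cdot 2 - 19 = 0 - 19 = -19$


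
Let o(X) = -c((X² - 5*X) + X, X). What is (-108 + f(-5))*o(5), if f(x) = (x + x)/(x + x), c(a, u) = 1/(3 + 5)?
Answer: 107/8 ≈ 13.375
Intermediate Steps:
c(a, u) = ⅛ (c(a, u) = 1/8 = ⅛)
f(x) = 1 (f(x) = (2*x)/((2*x)) = (2*x)*(1/(2*x)) = 1)
o(X) = -⅛ (o(X) = -1*⅛ = -⅛)
(-108 + f(-5))*o(5) = (-108 + 1)*(-⅛) = -107*(-⅛) = 107/8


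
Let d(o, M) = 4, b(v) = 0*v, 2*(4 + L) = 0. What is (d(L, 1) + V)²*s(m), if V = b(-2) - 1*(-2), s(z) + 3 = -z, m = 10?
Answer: -468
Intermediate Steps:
L = -4 (L = -4 + (½)*0 = -4 + 0 = -4)
b(v) = 0
s(z) = -3 - z
V = 2 (V = 0 - 1*(-2) = 0 + 2 = 2)
(d(L, 1) + V)²*s(m) = (4 + 2)²*(-3 - 1*10) = 6²*(-3 - 10) = 36*(-13) = -468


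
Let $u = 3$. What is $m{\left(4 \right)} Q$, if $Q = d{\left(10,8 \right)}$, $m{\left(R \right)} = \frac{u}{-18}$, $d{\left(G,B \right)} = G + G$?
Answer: $- \frac{10}{3} \approx -3.3333$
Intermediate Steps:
$d{\left(G,B \right)} = 2 G$
$m{\left(R \right)} = - \frac{1}{6}$ ($m{\left(R \right)} = \frac{3}{-18} = 3 \left(- \frac{1}{18}\right) = - \frac{1}{6}$)
$Q = 20$ ($Q = 2 \cdot 10 = 20$)
$m{\left(4 \right)} Q = \left(- \frac{1}{6}\right) 20 = - \frac{10}{3}$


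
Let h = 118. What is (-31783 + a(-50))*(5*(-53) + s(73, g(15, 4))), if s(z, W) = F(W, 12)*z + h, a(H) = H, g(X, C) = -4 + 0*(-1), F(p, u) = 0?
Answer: 4679451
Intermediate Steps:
g(X, C) = -4 (g(X, C) = -4 + 0 = -4)
s(z, W) = 118 (s(z, W) = 0*z + 118 = 0 + 118 = 118)
(-31783 + a(-50))*(5*(-53) + s(73, g(15, 4))) = (-31783 - 50)*(5*(-53) + 118) = -31833*(-265 + 118) = -31833*(-147) = 4679451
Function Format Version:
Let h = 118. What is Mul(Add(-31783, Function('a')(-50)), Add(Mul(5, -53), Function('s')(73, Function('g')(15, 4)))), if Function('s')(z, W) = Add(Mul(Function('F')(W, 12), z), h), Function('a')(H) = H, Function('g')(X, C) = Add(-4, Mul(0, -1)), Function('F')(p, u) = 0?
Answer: 4679451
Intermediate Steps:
Function('g')(X, C) = -4 (Function('g')(X, C) = Add(-4, 0) = -4)
Function('s')(z, W) = 118 (Function('s')(z, W) = Add(Mul(0, z), 118) = Add(0, 118) = 118)
Mul(Add(-31783, Function('a')(-50)), Add(Mul(5, -53), Function('s')(73, Function('g')(15, 4)))) = Mul(Add(-31783, -50), Add(Mul(5, -53), 118)) = Mul(-31833, Add(-265, 118)) = Mul(-31833, -147) = 4679451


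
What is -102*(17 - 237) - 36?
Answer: 22404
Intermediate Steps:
-102*(17 - 237) - 36 = -102*(-220) - 36 = 22440 - 36 = 22404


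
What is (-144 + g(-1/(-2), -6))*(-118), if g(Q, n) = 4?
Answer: 16520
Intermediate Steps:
(-144 + g(-1/(-2), -6))*(-118) = (-144 + 4)*(-118) = -140*(-118) = 16520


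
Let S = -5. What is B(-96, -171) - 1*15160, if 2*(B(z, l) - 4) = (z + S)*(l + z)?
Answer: -3345/2 ≈ -1672.5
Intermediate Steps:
B(z, l) = 4 + (-5 + z)*(l + z)/2 (B(z, l) = 4 + ((z - 5)*(l + z))/2 = 4 + ((-5 + z)*(l + z))/2 = 4 + (-5 + z)*(l + z)/2)
B(-96, -171) - 1*15160 = (4 + (1/2)*(-96)**2 - 5/2*(-171) - 5/2*(-96) + (1/2)*(-171)*(-96)) - 1*15160 = (4 + (1/2)*9216 + 855/2 + 240 + 8208) - 15160 = (4 + 4608 + 855/2 + 240 + 8208) - 15160 = 26975/2 - 15160 = -3345/2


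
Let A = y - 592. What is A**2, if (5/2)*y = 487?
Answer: 3944196/25 ≈ 1.5777e+5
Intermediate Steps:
y = 974/5 (y = (2/5)*487 = 974/5 ≈ 194.80)
A = -1986/5 (A = 974/5 - 592 = -1986/5 ≈ -397.20)
A**2 = (-1986/5)**2 = 3944196/25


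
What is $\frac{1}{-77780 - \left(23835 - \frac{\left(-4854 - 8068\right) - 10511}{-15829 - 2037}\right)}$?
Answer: $- \frac{17866}{1815430157} \approx -9.8412 \cdot 10^{-6}$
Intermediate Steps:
$\frac{1}{-77780 - \left(23835 - \frac{\left(-4854 - 8068\right) - 10511}{-15829 - 2037}\right)} = \frac{1}{-77780 - \left(23835 - \frac{\left(-4854 - 8068\right) - 10511}{-17866}\right)} = \frac{1}{-77780 - \left(23835 - \left(-12922 - 10511\right) \left(- \frac{1}{17866}\right)\right)} = \frac{1}{-77780 - \frac{425812677}{17866}} = \frac{1}{- \frac{1815430157}{17866}} = - \frac{17866}{1815430157}$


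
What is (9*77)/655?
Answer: 693/655 ≈ 1.0580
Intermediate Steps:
(9*77)/655 = 693*(1/655) = 693/655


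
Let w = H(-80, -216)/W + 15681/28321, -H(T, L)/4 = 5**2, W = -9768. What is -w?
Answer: -39001027/69159882 ≈ -0.56393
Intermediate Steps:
H(T, L) = -100 (H(T, L) = -4*5**2 = -4*25 = -100)
w = 39001027/69159882 (w = -100/(-9768) + 15681/28321 = -100*(-1/9768) + 15681*(1/28321) = 25/2442 + 15681/28321 = 39001027/69159882 ≈ 0.56393)
-w = -1*39001027/69159882 = -39001027/69159882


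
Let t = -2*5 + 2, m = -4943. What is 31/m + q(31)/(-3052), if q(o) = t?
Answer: -13767/3771509 ≈ -0.0036503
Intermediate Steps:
t = -8 (t = -10 + 2 = -8)
q(o) = -8
31/m + q(31)/(-3052) = 31/(-4943) - 8/(-3052) = 31*(-1/4943) - 8*(-1/3052) = -31/4943 + 2/763 = -13767/3771509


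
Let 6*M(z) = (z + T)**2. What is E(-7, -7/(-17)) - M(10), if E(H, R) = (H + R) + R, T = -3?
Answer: -1463/102 ≈ -14.343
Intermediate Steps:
E(H, R) = H + 2*R
M(z) = (-3 + z)**2/6 (M(z) = (z - 3)**2/6 = (-3 + z)**2/6)
E(-7, -7/(-17)) - M(10) = (-7 + 2*(-7/(-17))) - (-3 + 10)**2/6 = (-7 + 2*(-7*(-1/17))) - 7**2/6 = (-7 + 2*(7/17)) - 49/6 = (-7 + 14/17) - 1*49/6 = -105/17 - 49/6 = -1463/102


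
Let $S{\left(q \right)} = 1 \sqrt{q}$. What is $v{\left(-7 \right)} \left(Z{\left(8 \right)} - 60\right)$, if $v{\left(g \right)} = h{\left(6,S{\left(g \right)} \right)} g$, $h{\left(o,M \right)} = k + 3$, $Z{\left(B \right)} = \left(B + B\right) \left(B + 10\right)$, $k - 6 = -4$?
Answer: $-7980$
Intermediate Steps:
$k = 2$ ($k = 6 - 4 = 2$)
$S{\left(q \right)} = \sqrt{q}$
$Z{\left(B \right)} = 2 B \left(10 + B\right)$
$h{\left(o,M \right)} = 5$ ($h{\left(o,M \right)} = 2 + 3 = 5$)
$v{\left(g \right)} = 5 g$
$v{\left(-7 \right)} \left(Z{\left(8 \right)} - 60\right) = 5 \left(-7\right) \left(2 \cdot 8 \left(10 + 8\right) - 60\right) = - 35 \left(2 \cdot 8 \cdot 18 - 60\right) = - 35 \left(288 - 60\right) = \left(-35\right) 228 = -7980$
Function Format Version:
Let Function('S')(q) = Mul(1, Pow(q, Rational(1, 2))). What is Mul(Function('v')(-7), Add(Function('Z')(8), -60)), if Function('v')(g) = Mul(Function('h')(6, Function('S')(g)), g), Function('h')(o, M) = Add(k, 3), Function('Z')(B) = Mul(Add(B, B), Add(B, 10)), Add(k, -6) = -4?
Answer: -7980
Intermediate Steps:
k = 2 (k = Add(6, -4) = 2)
Function('S')(q) = Pow(q, Rational(1, 2))
Function('Z')(B) = Mul(2, B, Add(10, B)) (Function('Z')(B) = Mul(Mul(2, B), Add(10, B)) = Mul(2, B, Add(10, B)))
Function('h')(o, M) = 5 (Function('h')(o, M) = Add(2, 3) = 5)
Function('v')(g) = Mul(5, g)
Mul(Function('v')(-7), Add(Function('Z')(8), -60)) = Mul(Mul(5, -7), Add(Mul(2, 8, Add(10, 8)), -60)) = Mul(-35, Add(Mul(2, 8, 18), -60)) = Mul(-35, Add(288, -60)) = Mul(-35, 228) = -7980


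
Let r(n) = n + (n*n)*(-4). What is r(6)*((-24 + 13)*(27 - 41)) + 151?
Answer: -21101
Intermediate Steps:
r(n) = n - 4*n² (r(n) = n + n²*(-4) = n - 4*n²)
r(6)*((-24 + 13)*(27 - 41)) + 151 = (6*(1 - 4*6))*((-24 + 13)*(27 - 41)) + 151 = (6*(1 - 24))*(-11*(-14)) + 151 = (6*(-23))*154 + 151 = -138*154 + 151 = -21252 + 151 = -21101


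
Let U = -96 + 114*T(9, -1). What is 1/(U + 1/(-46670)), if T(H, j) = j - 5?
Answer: -46670/36402601 ≈ -0.0012821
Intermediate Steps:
T(H, j) = -5 + j
U = -780 (U = -96 + 114*(-5 - 1) = -96 + 114*(-6) = -96 - 684 = -780)
1/(U + 1/(-46670)) = 1/(-780 + 1/(-46670)) = 1/(-780 - 1/46670) = 1/(-36402601/46670) = -46670/36402601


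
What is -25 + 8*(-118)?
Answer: -969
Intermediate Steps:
-25 + 8*(-118) = -25 - 944 = -969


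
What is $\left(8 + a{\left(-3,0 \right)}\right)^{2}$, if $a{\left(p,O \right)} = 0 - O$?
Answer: $64$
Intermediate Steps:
$a{\left(p,O \right)} = - O$
$\left(8 + a{\left(-3,0 \right)}\right)^{2} = \left(8 - 0\right)^{2} = \left(8 + 0\right)^{2} = 8^{2} = 64$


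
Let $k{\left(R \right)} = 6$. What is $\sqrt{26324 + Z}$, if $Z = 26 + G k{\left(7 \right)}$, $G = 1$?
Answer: $2 \sqrt{6589} \approx 162.35$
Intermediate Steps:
$Z = 32$ ($Z = 26 + 1 \cdot 6 = 26 + 6 = 32$)
$\sqrt{26324 + Z} = \sqrt{26324 + 32} = \sqrt{26356} = 2 \sqrt{6589}$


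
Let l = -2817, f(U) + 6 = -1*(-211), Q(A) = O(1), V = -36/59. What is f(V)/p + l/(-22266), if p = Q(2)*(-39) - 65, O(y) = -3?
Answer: 261723/64324 ≈ 4.0688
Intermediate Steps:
V = -36/59 (V = -36*1/59 = -36/59 ≈ -0.61017)
Q(A) = -3
f(U) = 205 (f(U) = -6 - 1*(-211) = -6 + 211 = 205)
p = 52 (p = -3*(-39) - 65 = 117 - 65 = 52)
f(V)/p + l/(-22266) = 205/52 - 2817/(-22266) = 205*(1/52) - 2817*(-1/22266) = 205/52 + 313/2474 = 261723/64324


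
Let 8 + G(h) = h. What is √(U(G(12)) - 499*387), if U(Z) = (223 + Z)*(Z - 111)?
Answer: I*√217402 ≈ 466.26*I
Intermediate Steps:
G(h) = -8 + h
U(Z) = (-111 + Z)*(223 + Z) (U(Z) = (223 + Z)*(-111 + Z) = (-111 + Z)*(223 + Z))
√(U(G(12)) - 499*387) = √((-24753 + (-8 + 12)² + 112*(-8 + 12)) - 499*387) = √((-24753 + 4² + 112*4) - 193113) = √((-24753 + 16 + 448) - 193113) = √(-24289 - 193113) = √(-217402) = I*√217402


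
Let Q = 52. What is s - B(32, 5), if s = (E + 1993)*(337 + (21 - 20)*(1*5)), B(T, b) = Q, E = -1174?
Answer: 280046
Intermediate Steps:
B(T, b) = 52
s = 280098 (s = (-1174 + 1993)*(337 + (21 - 20)*(1*5)) = 819*(337 + 1*5) = 819*(337 + 5) = 819*342 = 280098)
s - B(32, 5) = 280098 - 1*52 = 280098 - 52 = 280046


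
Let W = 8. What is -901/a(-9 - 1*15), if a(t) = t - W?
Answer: 901/32 ≈ 28.156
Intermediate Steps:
a(t) = -8 + t (a(t) = t - 1*8 = t - 8 = -8 + t)
-901/a(-9 - 1*15) = -901/(-8 + (-9 - 1*15)) = -901/(-8 + (-9 - 15)) = -901/(-8 - 24) = -901/(-32) = -901*(-1/32) = 901/32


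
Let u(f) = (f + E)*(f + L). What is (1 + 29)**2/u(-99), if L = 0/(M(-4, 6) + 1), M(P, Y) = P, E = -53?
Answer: 25/418 ≈ 0.059809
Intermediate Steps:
L = 0 (L = 0/(-4 + 1) = 0/(-3) = 0*(-1/3) = 0)
u(f) = f*(-53 + f) (u(f) = (f - 53)*(f + 0) = (-53 + f)*f = f*(-53 + f))
(1 + 29)**2/u(-99) = (1 + 29)**2/((-99*(-53 - 99))) = 30**2/((-99*(-152))) = 900/15048 = 900*(1/15048) = 25/418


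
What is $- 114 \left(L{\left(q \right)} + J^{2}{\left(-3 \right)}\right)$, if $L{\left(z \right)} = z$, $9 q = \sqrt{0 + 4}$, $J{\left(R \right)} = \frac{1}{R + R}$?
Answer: $- \frac{57}{2} \approx -28.5$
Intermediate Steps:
$J{\left(R \right)} = \frac{1}{2 R}$
$q = \frac{2}{9}$ ($q = \frac{\sqrt{0 + 4}}{9} = \frac{\sqrt{4}}{9} = \frac{1}{9} \cdot 2 = \frac{2}{9} \approx 0.22222$)
$- 114 \left(L{\left(q \right)} + J^{2}{\left(-3 \right)}\right) = - 114 \left(\frac{2}{9} + \left(\frac{1}{2 \left(-3\right)}\right)^{2}\right) = - 114 \left(\frac{2}{9} + \left(\frac{1}{2} \left(- \frac{1}{3}\right)\right)^{2}\right) = - 114 \left(\frac{2}{9} + \left(- \frac{1}{6}\right)^{2}\right) = - 114 \left(\frac{2}{9} + \frac{1}{36}\right) = \left(-114\right) \frac{1}{4} = - \frac{57}{2}$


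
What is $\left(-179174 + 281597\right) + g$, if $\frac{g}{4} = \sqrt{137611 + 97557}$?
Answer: $102423 + 16 \sqrt{14698} \approx 1.0436 \cdot 10^{5}$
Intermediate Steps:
$g = 16 \sqrt{14698}$ ($g = 4 \sqrt{137611 + 97557} = 4 \sqrt{235168} = 4 \cdot 4 \sqrt{14698} = 16 \sqrt{14698} \approx 1939.8$)
$\left(-179174 + 281597\right) + g = \left(-179174 + 281597\right) + 16 \sqrt{14698} = 102423 + 16 \sqrt{14698}$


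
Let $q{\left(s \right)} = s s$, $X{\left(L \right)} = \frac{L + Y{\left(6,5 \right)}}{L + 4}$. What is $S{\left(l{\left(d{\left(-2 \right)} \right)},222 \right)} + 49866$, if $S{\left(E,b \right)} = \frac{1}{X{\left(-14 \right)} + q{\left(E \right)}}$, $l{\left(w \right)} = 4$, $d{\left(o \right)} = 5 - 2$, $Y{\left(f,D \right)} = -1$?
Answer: $\frac{1745312}{35} \approx 49866.0$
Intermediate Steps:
$d{\left(o \right)} = 3$ ($d{\left(o \right)} = 5 - 2 = 3$)
$X{\left(L \right)} = \frac{-1 + L}{4 + L}$ ($X{\left(L \right)} = \frac{L - 1}{L + 4} = \frac{-1 + L}{4 + L}$)
$q{\left(s \right)} = s^{2}$
$S{\left(E,b \right)} = \frac{1}{\frac{3}{2} + E^{2}}$ ($S{\left(E,b \right)} = \frac{1}{\frac{-1 - 14}{4 - 14} + E^{2}} = \frac{1}{\frac{1}{-10} \left(-15\right) + E^{2}} = \frac{1}{\left(- \frac{1}{10}\right) \left(-15\right) + E^{2}} = \frac{1}{\frac{3}{2} + E^{2}}$)
$S{\left(l{\left(d{\left(-2 \right)} \right)},222 \right)} + 49866 = \frac{2}{3 + 2 \cdot 4^{2}} + 49866 = \frac{2}{3 + 2 \cdot 16} + 49866 = \frac{2}{3 + 32} + 49866 = \frac{2}{35} + 49866 = \frac{1745312}{35}$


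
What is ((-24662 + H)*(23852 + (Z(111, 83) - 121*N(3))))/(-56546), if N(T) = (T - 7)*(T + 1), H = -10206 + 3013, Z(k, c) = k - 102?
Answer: 821763435/56546 ≈ 14533.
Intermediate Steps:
Z(k, c) = -102 + k
H = -7193
N(T) = (1 + T)*(-7 + T) (N(T) = (-7 + T)*(1 + T) = (1 + T)*(-7 + T))
((-24662 + H)*(23852 + (Z(111, 83) - 121*N(3))))/(-56546) = ((-24662 - 7193)*(23852 + ((-102 + 111) - 121*(-7 + 3**2 - 6*3))))/(-56546) = -31855*(23852 + (9 - 121*(-7 + 9 - 18)))*(-1/56546) = -31855*(23852 + (9 - 121*(-16)))*(-1/56546) = -31855*(23852 + (9 + 1936))*(-1/56546) = -31855*(23852 + 1945)*(-1/56546) = -31855*25797*(-1/56546) = -821763435*(-1/56546) = 821763435/56546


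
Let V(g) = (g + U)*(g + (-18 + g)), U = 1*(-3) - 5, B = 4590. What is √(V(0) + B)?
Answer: 3*√526 ≈ 68.804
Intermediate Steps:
U = -8 (U = -3 - 5 = -8)
V(g) = (-18 + 2*g)*(-8 + g) (V(g) = (g - 8)*(g + (-18 + g)) = (-8 + g)*(-18 + 2*g) = (-18 + 2*g)*(-8 + g))
√(V(0) + B) = √((144 - 34*0 + 2*0²) + 4590) = √((144 + 0 + 2*0) + 4590) = √((144 + 0 + 0) + 4590) = √(144 + 4590) = √4734 = 3*√526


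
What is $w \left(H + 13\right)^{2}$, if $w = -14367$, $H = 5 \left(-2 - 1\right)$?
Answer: $-57468$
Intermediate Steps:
$H = -15$ ($H = 5 \left(-3\right) = -15$)
$w \left(H + 13\right)^{2} = - 14367 \left(-15 + 13\right)^{2} = - 14367 \left(-2\right)^{2} = \left(-14367\right) 4 = -57468$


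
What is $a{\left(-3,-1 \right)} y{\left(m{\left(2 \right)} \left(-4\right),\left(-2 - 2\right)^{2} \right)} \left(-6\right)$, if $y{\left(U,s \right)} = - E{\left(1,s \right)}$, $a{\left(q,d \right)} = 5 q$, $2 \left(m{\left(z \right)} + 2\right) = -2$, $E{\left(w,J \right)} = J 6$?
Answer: $-8640$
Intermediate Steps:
$E{\left(w,J \right)} = 6 J$
$m{\left(z \right)} = -3$ ($m{\left(z \right)} = -2 + \frac{1}{2} \left(-2\right) = -2 - 1 = -3$)
$y{\left(U,s \right)} = - 6 s$
$a{\left(-3,-1 \right)} y{\left(m{\left(2 \right)} \left(-4\right),\left(-2 - 2\right)^{2} \right)} \left(-6\right) = 5 \left(-3\right) \left(- 6 \left(-2 - 2\right)^{2}\right) \left(-6\right) = - 15 \left(- 6 \left(-4\right)^{2}\right) \left(-6\right) = - 15 \left(\left(-6\right) 16\right) \left(-6\right) = \left(-15\right) \left(-96\right) \left(-6\right) = 1440 \left(-6\right) = -8640$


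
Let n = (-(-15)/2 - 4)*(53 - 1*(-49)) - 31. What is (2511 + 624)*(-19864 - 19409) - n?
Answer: -123121181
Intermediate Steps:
n = 326 (n = (-(-15)/2 - 4)*(53 + 49) - 31 = (-3*(-5/2) - 4)*102 - 31 = (15/2 - 4)*102 - 31 = (7/2)*102 - 31 = 357 - 31 = 326)
(2511 + 624)*(-19864 - 19409) - n = (2511 + 624)*(-19864 - 19409) - 1*326 = 3135*(-39273) - 326 = -123120855 - 326 = -123121181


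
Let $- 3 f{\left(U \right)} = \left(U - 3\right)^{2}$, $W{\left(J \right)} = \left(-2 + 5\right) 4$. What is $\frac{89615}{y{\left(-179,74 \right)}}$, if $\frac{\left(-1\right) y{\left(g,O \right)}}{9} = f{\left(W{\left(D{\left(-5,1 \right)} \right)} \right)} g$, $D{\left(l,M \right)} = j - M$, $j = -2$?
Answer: $- \frac{89615}{43497} \approx -2.0603$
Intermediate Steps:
$D{\left(l,M \right)} = -2 - M$
$W{\left(J \right)} = 12$ ($W{\left(J \right)} = 3 \cdot 4 = 12$)
$f{\left(U \right)} = - \frac{\left(-3 + U\right)^{2}}{3}$ ($f{\left(U \right)} = - \frac{\left(U - 3\right)^{2}}{3} = - \frac{\left(-3 + U\right)^{2}}{3}$)
$y{\left(g,O \right)} = 243 g$ ($y{\left(g,O \right)} = - 9 - \frac{\left(-3 + 12\right)^{2}}{3} g = - 9 - \frac{9^{2}}{3} g = - 9 \left(- \frac{1}{3}\right) 81 g = - 9 \left(- 27 g\right) = 243 g$)
$\frac{89615}{y{\left(-179,74 \right)}} = \frac{89615}{243 \left(-179\right)} = \frac{89615}{-43497} = 89615 \left(- \frac{1}{43497}\right) = - \frac{89615}{43497}$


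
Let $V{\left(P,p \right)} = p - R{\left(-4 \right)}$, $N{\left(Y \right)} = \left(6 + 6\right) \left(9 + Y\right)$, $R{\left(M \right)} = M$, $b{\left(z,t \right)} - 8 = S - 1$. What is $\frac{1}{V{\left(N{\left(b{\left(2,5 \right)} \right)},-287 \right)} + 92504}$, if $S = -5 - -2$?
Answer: $\frac{1}{92221} \approx 1.0844 \cdot 10^{-5}$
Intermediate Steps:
$S = -3$ ($S = -5 + 2 = -3$)
$b{\left(z,t \right)} = 4$ ($b{\left(z,t \right)} = 8 - 4 = 4$)
$N{\left(Y \right)} = 108 + 12 Y$ ($N{\left(Y \right)} = 12 \left(9 + Y\right) = 108 + 12 Y$)
$V{\left(P,p \right)} = 4 + p$ ($V{\left(P,p \right)} = p - -4 = p + 4 = 4 + p$)
$\frac{1}{V{\left(N{\left(b{\left(2,5 \right)} \right)},-287 \right)} + 92504} = \frac{1}{\left(4 - 287\right) + 92504} = \frac{1}{-283 + 92504} = \frac{1}{92221}$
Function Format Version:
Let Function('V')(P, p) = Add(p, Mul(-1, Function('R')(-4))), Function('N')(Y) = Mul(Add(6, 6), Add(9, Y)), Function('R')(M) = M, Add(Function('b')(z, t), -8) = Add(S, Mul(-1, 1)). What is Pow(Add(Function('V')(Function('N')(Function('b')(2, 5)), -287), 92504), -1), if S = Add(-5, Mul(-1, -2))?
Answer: Rational(1, 92221) ≈ 1.0844e-5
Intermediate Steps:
S = -3 (S = Add(-5, 2) = -3)
Function('b')(z, t) = 4 (Function('b')(z, t) = Add(8, Add(-3, Mul(-1, 1))) = Add(8, Add(-3, -1)) = Add(8, -4) = 4)
Function('N')(Y) = Add(108, Mul(12, Y)) (Function('N')(Y) = Mul(12, Add(9, Y)) = Add(108, Mul(12, Y)))
Function('V')(P, p) = Add(4, p) (Function('V')(P, p) = Add(p, Mul(-1, -4)) = Add(p, 4) = Add(4, p))
Pow(Add(Function('V')(Function('N')(Function('b')(2, 5)), -287), 92504), -1) = Pow(Add(Add(4, -287), 92504), -1) = Pow(Add(-283, 92504), -1) = Pow(92221, -1) = Rational(1, 92221)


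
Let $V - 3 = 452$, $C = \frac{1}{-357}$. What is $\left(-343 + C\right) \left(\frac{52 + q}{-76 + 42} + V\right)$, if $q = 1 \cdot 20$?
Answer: $- \frac{942757948}{6069} \approx -1.5534 \cdot 10^{5}$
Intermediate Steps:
$C = - \frac{1}{357} \approx -0.0028011$
$q = 20$
$V = 455$ ($V = 3 + 452 = 455$)
$\left(-343 + C\right) \left(\frac{52 + q}{-76 + 42} + V\right) = \left(-343 - \frac{1}{357}\right) \left(\frac{52 + 20}{-76 + 42} + 455\right) = - \frac{122452 \left(\frac{72}{-34} + 455\right)}{357} = - \frac{122452 \left(72 \left(- \frac{1}{34}\right) + 455\right)}{357} = - \frac{122452 \left(- \frac{36}{17} + 455\right)}{357} = \left(- \frac{122452}{357}\right) \frac{7699}{17} = - \frac{942757948}{6069}$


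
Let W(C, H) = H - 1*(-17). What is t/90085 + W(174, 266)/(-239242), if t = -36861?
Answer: -8844193417/21552115570 ≈ -0.41036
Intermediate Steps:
W(C, H) = 17 + H (W(C, H) = H + 17 = 17 + H)
t/90085 + W(174, 266)/(-239242) = -36861/90085 + (17 + 266)/(-239242) = -36861*1/90085 + 283*(-1/239242) = -36861/90085 - 283/239242 = -8844193417/21552115570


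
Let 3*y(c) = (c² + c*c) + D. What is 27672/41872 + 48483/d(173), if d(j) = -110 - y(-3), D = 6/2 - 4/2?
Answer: -760072875/1826666 ≈ -416.10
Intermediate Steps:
D = 1 (D = 6*(½) - 4*½ = 3 - 2 = 1)
y(c) = ⅓ + 2*c²/3 (y(c) = ((c² + c*c) + 1)/3 = ((c² + c²) + 1)/3 = (2*c² + 1)/3 = (1 + 2*c²)/3 = ⅓ + 2*c²/3)
d(j) = -349/3 (d(j) = -110 - (⅓ + (⅔)*(-3)²) = -110 - (⅓ + (⅔)*9) = -110 - (⅓ + 6) = -110 - 1*19/3 = -110 - 19/3 = -349/3)
27672/41872 + 48483/d(173) = 27672/41872 + 48483/(-349/3) = 27672*(1/41872) + 48483*(-3/349) = 3459/5234 - 145449/349 = -760072875/1826666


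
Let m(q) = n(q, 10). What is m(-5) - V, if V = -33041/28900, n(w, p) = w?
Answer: -111459/28900 ≈ -3.8567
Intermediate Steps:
V = -33041/28900 (V = -33041*1/28900 = -33041/28900 ≈ -1.1433)
m(q) = q
m(-5) - V = -5 - 1*(-33041/28900) = -5 + 33041/28900 = -111459/28900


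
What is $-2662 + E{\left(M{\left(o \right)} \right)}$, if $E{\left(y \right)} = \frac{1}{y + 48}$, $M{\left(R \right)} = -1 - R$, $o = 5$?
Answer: $- \frac{111803}{42} \approx -2662.0$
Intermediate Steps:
$E{\left(y \right)} = \frac{1}{48 + y}$
$-2662 + E{\left(M{\left(o \right)} \right)} = -2662 + \frac{1}{48 - 6} = -2662 + \frac{1}{42} = - \frac{111803}{42}$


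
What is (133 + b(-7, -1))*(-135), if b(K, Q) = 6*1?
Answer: -18765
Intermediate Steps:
b(K, Q) = 6
(133 + b(-7, -1))*(-135) = (133 + 6)*(-135) = 139*(-135) = -18765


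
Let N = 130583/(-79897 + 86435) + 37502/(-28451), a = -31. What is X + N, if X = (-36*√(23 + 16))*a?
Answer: 3470028857/186012638 + 1116*√39 ≈ 6988.1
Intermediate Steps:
X = 1116*√39 (X = -36*√(23 + 16)*(-31) = -36*√39*(-31) = 1116*√39 ≈ 6969.4)
N = 3470028857/186012638 (N = 130583/6538 + 37502*(-1/28451) = 130583*(1/6538) - 37502/28451 = 130583/6538 - 37502/28451 = 3470028857/186012638 ≈ 18.655)
X + N = 1116*√39 + 3470028857/186012638 = 3470028857/186012638 + 1116*√39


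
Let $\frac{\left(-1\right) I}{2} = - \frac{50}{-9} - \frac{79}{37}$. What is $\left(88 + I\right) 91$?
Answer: $\frac{2459366}{333} \approx 7385.5$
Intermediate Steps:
$I = - \frac{2278}{333}$ ($I = - 2 \left(- \frac{50}{-9} - \frac{79}{37}\right) = - 2 \left(\left(-50\right) \left(- \frac{1}{9}\right) - \frac{79}{37}\right) = - 2 \left(\frac{50}{9} - \frac{79}{37}\right) = \left(-2\right) \frac{1139}{333} = - \frac{2278}{333} \approx -6.8408$)
$\left(88 + I\right) 91 = \left(88 - \frac{2278}{333}\right) 91 = \frac{27026}{333} \cdot 91 = \frac{2459366}{333}$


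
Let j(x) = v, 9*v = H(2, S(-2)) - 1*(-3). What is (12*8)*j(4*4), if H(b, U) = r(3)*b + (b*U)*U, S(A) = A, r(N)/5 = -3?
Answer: -608/3 ≈ -202.67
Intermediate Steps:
r(N) = -15 (r(N) = 5*(-3) = -15)
H(b, U) = -15*b + b*U² (H(b, U) = -15*b + (b*U)*U = -15*b + (U*b)*U = -15*b + b*U²)
v = -19/9 (v = (2*(-15 + (-2)²) - 1*(-3))/9 = (2*(-15 + 4) + 3)/9 = (2*(-11) + 3)/9 = (-22 + 3)/9 = (⅑)*(-19) = -19/9 ≈ -2.1111)
j(x) = -19/9
(12*8)*j(4*4) = (12*8)*(-19/9) = 96*(-19/9) = -608/3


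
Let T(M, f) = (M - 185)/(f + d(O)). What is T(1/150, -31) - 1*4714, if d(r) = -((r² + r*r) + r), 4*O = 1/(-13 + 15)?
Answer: -352045366/74775 ≈ -4708.1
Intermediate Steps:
O = ⅛ (O = 1/(4*(-13 + 15)) = (¼)/2 = (¼)*(½) = ⅛ ≈ 0.12500)
d(r) = -r - 2*r² (d(r) = -((r² + r²) + r) = -(2*r² + r) = -(r + 2*r²) = -r - 2*r²)
T(M, f) = (-185 + M)/(-5/32 + f) (T(M, f) = (M - 185)/(f - 1*⅛*(1 + 2*(⅛))) = (-185 + M)/(f - 1*⅛*(1 + ¼)) = (-185 + M)/(f - 1*⅛*5/4) = (-185 + M)/(f - 5/32) = (-185 + M)/(-5/32 + f))
T(1/150, -31) - 1*4714 = 32*(-185 + 1/150)/(-5 + 32*(-31)) - 1*4714 = 32*(-185 + 1/150)/(-5 - 992) - 4714 = 32*(-27749/150)/(-997) - 4714 = 32*(-1/997)*(-27749/150) - 4714 = 443984/74775 - 4714 = -352045366/74775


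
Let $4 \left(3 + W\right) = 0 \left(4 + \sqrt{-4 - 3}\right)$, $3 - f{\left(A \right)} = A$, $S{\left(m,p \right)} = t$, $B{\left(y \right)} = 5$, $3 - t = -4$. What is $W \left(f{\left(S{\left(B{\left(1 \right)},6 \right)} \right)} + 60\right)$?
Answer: $-168$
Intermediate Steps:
$t = 7$ ($t = 3 - -4 = 3 + 4 = 7$)
$S{\left(m,p \right)} = 7$
$f{\left(A \right)} = 3 - A$
$W = -3$ ($W = -3 + \frac{0 \left(4 + \sqrt{-4 - 3}\right)}{4} = -3 + \frac{0 \left(4 + \sqrt{-7}\right)}{4} = -3 + \frac{0 \left(4 + i \sqrt{7}\right)}{4} = -3 + \frac{1}{4} \cdot 0 = -3 + 0 = -3$)
$W \left(f{\left(S{\left(B{\left(1 \right)},6 \right)} \right)} + 60\right) = - 3 \left(\left(3 - 7\right) + 60\right) = - 3 \left(-4 + 60\right) = \left(-3\right) 56 = -168$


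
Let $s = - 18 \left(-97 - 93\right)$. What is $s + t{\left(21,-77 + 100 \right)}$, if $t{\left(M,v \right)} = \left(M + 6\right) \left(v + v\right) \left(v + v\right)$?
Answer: $60552$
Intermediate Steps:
$s = 3420$ ($s = \left(-18\right) \left(-190\right) = 3420$)
$t{\left(M,v \right)} = 4 v^{2} \left(6 + M\right)$ ($t{\left(M,v \right)} = \left(6 + M\right) 2 v 2 v = 2 v \left(6 + M\right) 2 v = 4 v^{2} \left(6 + M\right)$)
$s + t{\left(21,-77 + 100 \right)} = 3420 + 4 \left(-77 + 100\right)^{2} \left(6 + 21\right) = 3420 + 4 \cdot 23^{2} \cdot 27 = 3420 + 4 \cdot 529 \cdot 27 = 3420 + 57132 = 60552$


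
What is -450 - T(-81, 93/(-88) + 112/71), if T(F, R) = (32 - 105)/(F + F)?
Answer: -72973/162 ≈ -450.45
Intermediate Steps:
T(F, R) = -73/(2*F) (T(F, R) = -73*1/(2*F) = -73/(2*F))
-450 - T(-81, 93/(-88) + 112/71) = -450 - (-73)/(2*(-81)) = -450 - (-73)*(-1)/(2*81) = -450 - 1*73/162 = -450 - 73/162 = -72973/162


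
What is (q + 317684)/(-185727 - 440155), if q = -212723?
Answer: -104961/625882 ≈ -0.16770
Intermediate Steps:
(q + 317684)/(-185727 - 440155) = (-212723 + 317684)/(-185727 - 440155) = 104961/(-625882) = 104961*(-1/625882) = -104961/625882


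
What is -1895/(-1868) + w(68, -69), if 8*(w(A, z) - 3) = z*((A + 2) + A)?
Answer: -553972/467 ≈ -1186.2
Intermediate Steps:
w(A, z) = 3 + z*(2 + 2*A)/8 (w(A, z) = 3 + (z*((A + 2) + A))/8 = 3 + (z*((2 + A) + A))/8 = 3 + (z*(2 + 2*A))/8 = 3 + z*(2 + 2*A)/8)
-1895/(-1868) + w(68, -69) = -1895/(-1868) + (3 + (¼)*(-69) + (¼)*68*(-69)) = -1895*(-1/1868) + (3 - 69/4 - 1173) = 1895/1868 - 4749/4 = -553972/467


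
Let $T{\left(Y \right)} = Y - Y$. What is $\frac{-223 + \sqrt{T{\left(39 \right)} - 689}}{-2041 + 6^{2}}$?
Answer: $\frac{223}{2005} - \frac{i \sqrt{689}}{2005} \approx 0.11122 - 0.013092 i$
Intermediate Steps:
$T{\left(Y \right)} = 0$
$\frac{-223 + \sqrt{T{\left(39 \right)} - 689}}{-2041 + 6^{2}} = \frac{-223 + \sqrt{0 - 689}}{-2041 + 6^{2}} = \frac{-223 + \sqrt{-689}}{-2041 + 36} = \frac{-223 + i \sqrt{689}}{-2005} = \left(-223 + i \sqrt{689}\right) \left(- \frac{1}{2005}\right) = \frac{223}{2005} - \frac{i \sqrt{689}}{2005}$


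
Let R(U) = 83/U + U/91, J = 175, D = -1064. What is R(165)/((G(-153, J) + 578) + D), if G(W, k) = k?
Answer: -34778/4669665 ≈ -0.0074476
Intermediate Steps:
R(U) = 83/U + U/91 (R(U) = 83/U + U*(1/91) = 83/U + U/91)
R(165)/((G(-153, J) + 578) + D) = (83/165 + (1/91)*165)/((175 + 578) - 1064) = (83*(1/165) + 165/91)/(753 - 1064) = (83/165 + 165/91)/(-311) = (34778/15015)*(-1/311) = -34778/4669665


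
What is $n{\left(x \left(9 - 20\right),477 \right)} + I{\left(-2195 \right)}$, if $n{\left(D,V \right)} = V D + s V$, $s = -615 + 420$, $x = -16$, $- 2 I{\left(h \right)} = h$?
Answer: $- \frac{15931}{2} \approx -7965.5$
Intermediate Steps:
$I{\left(h \right)} = - \frac{h}{2}$
$s = -195$
$n{\left(D,V \right)} = - 195 V + D V$ ($n{\left(D,V \right)} = V D - 195 V = D V - 195 V = - 195 V + D V$)
$n{\left(x \left(9 - 20\right),477 \right)} + I{\left(-2195 \right)} = 477 \left(-195 - 16 \left(9 - 20\right)\right) - - \frac{2195}{2} = 477 \left(-195 - -176\right) + \frac{2195}{2} = 477 \left(-195 + 176\right) + \frac{2195}{2} = 477 \left(-19\right) + \frac{2195}{2} = -9063 + \frac{2195}{2} = - \frac{15931}{2}$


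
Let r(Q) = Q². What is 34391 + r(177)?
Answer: 65720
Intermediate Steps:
34391 + r(177) = 34391 + 177² = 34391 + 31329 = 65720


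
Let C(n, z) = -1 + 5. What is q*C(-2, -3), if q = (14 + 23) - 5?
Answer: 128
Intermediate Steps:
C(n, z) = 4
q = 32 (q = 37 - 5 = 32)
q*C(-2, -3) = 32*4 = 128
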